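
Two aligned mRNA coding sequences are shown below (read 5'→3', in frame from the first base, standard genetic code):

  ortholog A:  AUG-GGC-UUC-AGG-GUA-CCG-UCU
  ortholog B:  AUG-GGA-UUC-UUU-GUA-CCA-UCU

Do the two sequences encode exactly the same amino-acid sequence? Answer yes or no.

Codon 1: AUG Met / AUG Met — identical.
Codon 2: GGC Gly / GGA Gly — synonymous.
Codon 3: UUC Phe / UUC Phe — identical.
Codon 4: AGG Arg / UUU Phe — nonsynonymous.
Codon 5: GUA Val / GUA Val — identical.
Codon 6: CCG Pro / CCA Pro — synonymous.
Codon 7: UCU Ser / UCU Ser — identical.
Nonsynonymous differences: 1 → different protein.

no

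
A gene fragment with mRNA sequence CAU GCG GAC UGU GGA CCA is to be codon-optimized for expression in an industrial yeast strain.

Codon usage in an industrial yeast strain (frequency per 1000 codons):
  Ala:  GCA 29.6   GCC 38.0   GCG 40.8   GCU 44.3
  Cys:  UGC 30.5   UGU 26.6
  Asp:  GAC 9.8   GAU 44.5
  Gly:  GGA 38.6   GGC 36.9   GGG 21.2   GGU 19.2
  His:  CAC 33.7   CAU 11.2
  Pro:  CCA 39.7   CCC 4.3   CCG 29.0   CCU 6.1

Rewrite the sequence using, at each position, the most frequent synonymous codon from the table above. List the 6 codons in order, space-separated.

CAC GCU GAU UGC GGA CCA

Codon 1 (His): best is CAC at 33.7.
Codon 2 (Ala): best is GCU at 44.3.
Codon 3 (Asp): best is GAU at 44.5.
Codon 4 (Cys): best is UGC at 30.5.
Codon 5 (Gly): best is GGA at 38.6.
Codon 6 (Pro): best is CCA at 39.7.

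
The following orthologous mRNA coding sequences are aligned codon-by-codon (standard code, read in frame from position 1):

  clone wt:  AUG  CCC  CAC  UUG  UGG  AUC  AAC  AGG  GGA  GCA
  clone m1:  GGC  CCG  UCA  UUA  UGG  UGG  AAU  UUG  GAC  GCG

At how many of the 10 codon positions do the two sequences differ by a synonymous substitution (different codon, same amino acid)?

4

Codon 1: AUG Met / GGC Gly — nonsynonymous.
Codon 2: CCC Pro / CCG Pro — synonymous.
Codon 3: CAC His / UCA Ser — nonsynonymous.
Codon 4: UUG Leu / UUA Leu — synonymous.
Codon 5: UGG Trp / UGG Trp — identical.
Codon 6: AUC Ile / UGG Trp — nonsynonymous.
Codon 7: AAC Asn / AAU Asn — synonymous.
Codon 8: AGG Arg / UUG Leu — nonsynonymous.
Codon 9: GGA Gly / GAC Asp — nonsynonymous.
Codon 10: GCA Ala / GCG Ala — synonymous.
Synonymous differences: 4.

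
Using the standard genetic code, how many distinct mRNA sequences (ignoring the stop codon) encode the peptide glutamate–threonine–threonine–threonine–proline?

Glu: 2 codons.
Thr: 4 codons.
Thr: 4 codons.
Thr: 4 codons.
Pro: 4 codons.
2 × 4 × 4 × 4 × 4 = 512.

512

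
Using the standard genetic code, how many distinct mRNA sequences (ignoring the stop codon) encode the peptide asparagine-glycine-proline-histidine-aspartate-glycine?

512

Asn: 2 codons.
Gly: 4 codons.
Pro: 4 codons.
His: 2 codons.
Asp: 2 codons.
Gly: 4 codons.
2 × 4 × 4 × 2 × 2 × 4 = 512.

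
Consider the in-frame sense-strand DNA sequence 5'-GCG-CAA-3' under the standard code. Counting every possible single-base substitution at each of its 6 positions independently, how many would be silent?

Codon 1 (GCG, Ala): 3 synonymous substitutions.
Codon 2 (CAA, Gln): 1 synonymous substitution.
Total: 3 + 1 = 4.

4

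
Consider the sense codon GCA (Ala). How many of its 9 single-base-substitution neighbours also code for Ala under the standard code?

3

Position 1: none → 0 synonymous.
Position 2: none → 0 synonymous.
Position 3: GCU, GCC, GCG → 3 synonymous.
Total: 0 + 0 + 3 = 3.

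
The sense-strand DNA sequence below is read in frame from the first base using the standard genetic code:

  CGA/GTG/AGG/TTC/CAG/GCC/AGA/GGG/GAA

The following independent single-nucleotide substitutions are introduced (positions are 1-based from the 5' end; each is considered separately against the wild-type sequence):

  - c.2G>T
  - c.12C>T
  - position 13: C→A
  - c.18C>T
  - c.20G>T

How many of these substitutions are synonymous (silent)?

2

Codon 1: CGA (Arg) → CTA (Leu) — missense.
Codon 4: TTC (Phe) → TTT (Phe) — synonymous.
Codon 5: CAG (Gln) → AAG (Lys) — missense.
Codon 6: GCC (Ala) → GCT (Ala) — synonymous.
Codon 7: AGA (Arg) → ATA (Ile) — missense.
Synonymous: 2 of 5.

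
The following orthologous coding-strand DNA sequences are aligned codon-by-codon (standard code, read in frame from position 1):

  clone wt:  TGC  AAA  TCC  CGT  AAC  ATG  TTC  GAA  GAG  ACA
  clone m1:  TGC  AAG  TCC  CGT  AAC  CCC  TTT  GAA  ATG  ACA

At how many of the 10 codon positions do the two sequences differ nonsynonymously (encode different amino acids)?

2

Codon 1: TGC Cys / TGC Cys — identical.
Codon 2: AAA Lys / AAG Lys — synonymous.
Codon 3: TCC Ser / TCC Ser — identical.
Codon 4: CGT Arg / CGT Arg — identical.
Codon 5: AAC Asn / AAC Asn — identical.
Codon 6: ATG Met / CCC Pro — nonsynonymous.
Codon 7: TTC Phe / TTT Phe — synonymous.
Codon 8: GAA Glu / GAA Glu — identical.
Codon 9: GAG Glu / ATG Met — nonsynonymous.
Codon 10: ACA Thr / ACA Thr — identical.
Nonsynonymous differences: 2.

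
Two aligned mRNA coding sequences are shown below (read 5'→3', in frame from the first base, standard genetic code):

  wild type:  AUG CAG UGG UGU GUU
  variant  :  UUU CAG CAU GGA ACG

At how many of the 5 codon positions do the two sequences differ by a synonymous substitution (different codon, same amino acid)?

0

Codon 1: AUG Met / UUU Phe — nonsynonymous.
Codon 2: CAG Gln / CAG Gln — identical.
Codon 3: UGG Trp / CAU His — nonsynonymous.
Codon 4: UGU Cys / GGA Gly — nonsynonymous.
Codon 5: GUU Val / ACG Thr — nonsynonymous.
Synonymous differences: 0.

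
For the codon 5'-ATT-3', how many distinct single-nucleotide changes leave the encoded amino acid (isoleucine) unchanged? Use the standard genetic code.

Position 1: none → 0 synonymous.
Position 2: none → 0 synonymous.
Position 3: ATC, ATA → 2 synonymous.
Total: 0 + 0 + 2 = 2.

2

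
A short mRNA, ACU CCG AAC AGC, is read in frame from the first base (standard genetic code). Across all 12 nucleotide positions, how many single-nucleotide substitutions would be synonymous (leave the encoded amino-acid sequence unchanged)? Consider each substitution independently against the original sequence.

Codon 1 (ACU, Thr): 3 synonymous substitutions.
Codon 2 (CCG, Pro): 3 synonymous substitutions.
Codon 3 (AAC, Asn): 1 synonymous substitution.
Codon 4 (AGC, Ser): 1 synonymous substitution.
Total: 3 + 3 + 1 + 1 = 8.

8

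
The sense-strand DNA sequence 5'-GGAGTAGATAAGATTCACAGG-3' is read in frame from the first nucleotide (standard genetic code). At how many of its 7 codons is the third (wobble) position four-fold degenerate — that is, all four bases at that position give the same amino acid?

2

Codon 1 GGA (Gly): third position 4-fold.
Codon 2 GTA (Val): third position 4-fold.
Codon 3 GAT (Asp): third position 2-fold.
Codon 4 AAG (Lys): third position 2-fold.
Codon 5 ATT (Ile): third position 3-fold.
Codon 6 CAC (His): third position 2-fold.
Codon 7 AGG (Arg): third position 2-fold.
Four-fold degenerate third positions: 2.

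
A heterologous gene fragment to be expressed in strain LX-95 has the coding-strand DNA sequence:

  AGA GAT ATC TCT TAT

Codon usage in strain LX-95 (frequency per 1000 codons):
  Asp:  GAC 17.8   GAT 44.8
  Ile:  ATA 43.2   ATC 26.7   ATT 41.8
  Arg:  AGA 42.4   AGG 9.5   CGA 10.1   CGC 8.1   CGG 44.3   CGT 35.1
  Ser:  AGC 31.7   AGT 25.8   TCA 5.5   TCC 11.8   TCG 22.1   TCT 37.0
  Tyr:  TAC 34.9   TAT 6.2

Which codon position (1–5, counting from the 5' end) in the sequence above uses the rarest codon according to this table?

5

Codon 1 AGA (Arg): 42.4 per 1000.
Codon 2 GAT (Asp): 44.8 per 1000.
Codon 3 ATC (Ile): 26.7 per 1000.
Codon 4 TCT (Ser): 37.0 per 1000.
Codon 5 TAT (Tyr): 6.2 per 1000.
Lowest frequency is 6.2 at codon 5.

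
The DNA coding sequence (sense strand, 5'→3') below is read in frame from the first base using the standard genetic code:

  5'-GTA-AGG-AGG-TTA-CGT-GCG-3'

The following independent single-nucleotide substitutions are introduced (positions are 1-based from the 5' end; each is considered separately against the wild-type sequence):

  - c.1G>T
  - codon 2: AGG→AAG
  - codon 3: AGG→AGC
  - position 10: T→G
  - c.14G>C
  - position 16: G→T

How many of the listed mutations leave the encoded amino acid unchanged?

0

Codon 1: GTA (Val) → TTA (Leu) — missense.
Codon 2: AGG (Arg) → AAG (Lys) — missense.
Codon 3: AGG (Arg) → AGC (Ser) — missense.
Codon 4: TTA (Leu) → GTA (Val) — missense.
Codon 5: CGT (Arg) → CCT (Pro) — missense.
Codon 6: GCG (Ala) → TCG (Ser) — missense.
Synonymous: 0 of 6.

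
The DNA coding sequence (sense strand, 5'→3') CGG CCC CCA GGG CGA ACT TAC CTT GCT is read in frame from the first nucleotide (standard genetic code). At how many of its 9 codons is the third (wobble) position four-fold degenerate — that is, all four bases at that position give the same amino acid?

Codon 1 CGG (Arg): third position 4-fold.
Codon 2 CCC (Pro): third position 4-fold.
Codon 3 CCA (Pro): third position 4-fold.
Codon 4 GGG (Gly): third position 4-fold.
Codon 5 CGA (Arg): third position 4-fold.
Codon 6 ACT (Thr): third position 4-fold.
Codon 7 TAC (Tyr): third position 2-fold.
Codon 8 CTT (Leu): third position 4-fold.
Codon 9 GCT (Ala): third position 4-fold.
Four-fold degenerate third positions: 8.

8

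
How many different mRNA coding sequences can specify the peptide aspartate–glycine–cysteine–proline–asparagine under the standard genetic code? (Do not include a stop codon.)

128

Asp: 2 codons.
Gly: 4 codons.
Cys: 2 codons.
Pro: 4 codons.
Asn: 2 codons.
2 × 4 × 2 × 4 × 2 = 128.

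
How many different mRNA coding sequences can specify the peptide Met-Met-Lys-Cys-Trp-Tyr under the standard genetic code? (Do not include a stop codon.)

8

Met: 1 codon.
Met: 1 codon.
Lys: 2 codons.
Cys: 2 codons.
Trp: 1 codon.
Tyr: 2 codons.
1 × 1 × 2 × 2 × 1 × 2 = 8.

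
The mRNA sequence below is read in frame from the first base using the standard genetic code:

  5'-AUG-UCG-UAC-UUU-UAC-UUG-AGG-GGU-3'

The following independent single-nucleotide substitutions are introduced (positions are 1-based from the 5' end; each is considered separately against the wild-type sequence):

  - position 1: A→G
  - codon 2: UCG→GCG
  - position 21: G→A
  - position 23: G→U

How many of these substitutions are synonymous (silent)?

Codon 1: AUG (Met) → GUG (Val) — missense.
Codon 2: UCG (Ser) → GCG (Ala) — missense.
Codon 7: AGG (Arg) → AGA (Arg) — synonymous.
Codon 8: GGU (Gly) → GUU (Val) — missense.
Synonymous: 1 of 4.

1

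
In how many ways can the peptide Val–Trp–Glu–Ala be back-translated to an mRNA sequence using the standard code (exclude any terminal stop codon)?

32

Val: 4 codons.
Trp: 1 codon.
Glu: 2 codons.
Ala: 4 codons.
4 × 1 × 2 × 4 = 32.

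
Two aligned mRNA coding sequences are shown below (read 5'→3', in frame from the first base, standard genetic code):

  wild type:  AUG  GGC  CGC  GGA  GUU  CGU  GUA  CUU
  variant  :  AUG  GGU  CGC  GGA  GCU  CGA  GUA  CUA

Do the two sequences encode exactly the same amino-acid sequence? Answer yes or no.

no

Codon 1: AUG Met / AUG Met — identical.
Codon 2: GGC Gly / GGU Gly — synonymous.
Codon 3: CGC Arg / CGC Arg — identical.
Codon 4: GGA Gly / GGA Gly — identical.
Codon 5: GUU Val / GCU Ala — nonsynonymous.
Codon 6: CGU Arg / CGA Arg — synonymous.
Codon 7: GUA Val / GUA Val — identical.
Codon 8: CUU Leu / CUA Leu — synonymous.
Nonsynonymous differences: 1 → different protein.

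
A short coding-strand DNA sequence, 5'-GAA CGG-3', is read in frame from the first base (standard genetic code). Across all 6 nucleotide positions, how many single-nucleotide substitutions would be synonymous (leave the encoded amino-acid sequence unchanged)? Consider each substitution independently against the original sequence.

Codon 1 (GAA, Glu): 1 synonymous substitution.
Codon 2 (CGG, Arg): 4 synonymous substitutions.
Total: 1 + 4 = 5.

5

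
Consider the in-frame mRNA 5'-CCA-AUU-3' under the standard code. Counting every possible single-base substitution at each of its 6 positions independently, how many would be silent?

Codon 1 (CCA, Pro): 3 synonymous substitutions.
Codon 2 (AUU, Ile): 2 synonymous substitutions.
Total: 3 + 2 = 5.

5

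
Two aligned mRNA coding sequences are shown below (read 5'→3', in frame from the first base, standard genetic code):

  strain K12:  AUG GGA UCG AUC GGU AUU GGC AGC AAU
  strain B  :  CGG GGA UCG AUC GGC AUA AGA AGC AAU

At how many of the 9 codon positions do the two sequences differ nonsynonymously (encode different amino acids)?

2

Codon 1: AUG Met / CGG Arg — nonsynonymous.
Codon 2: GGA Gly / GGA Gly — identical.
Codon 3: UCG Ser / UCG Ser — identical.
Codon 4: AUC Ile / AUC Ile — identical.
Codon 5: GGU Gly / GGC Gly — synonymous.
Codon 6: AUU Ile / AUA Ile — synonymous.
Codon 7: GGC Gly / AGA Arg — nonsynonymous.
Codon 8: AGC Ser / AGC Ser — identical.
Codon 9: AAU Asn / AAU Asn — identical.
Nonsynonymous differences: 2.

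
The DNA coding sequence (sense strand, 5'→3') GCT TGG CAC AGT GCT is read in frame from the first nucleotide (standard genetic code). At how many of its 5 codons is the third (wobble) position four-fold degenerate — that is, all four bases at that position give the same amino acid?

2

Codon 1 GCT (Ala): third position 4-fold.
Codon 2 TGG (Trp): third position 1-fold.
Codon 3 CAC (His): third position 2-fold.
Codon 4 AGT (Ser): third position 2-fold.
Codon 5 GCT (Ala): third position 4-fold.
Four-fold degenerate third positions: 2.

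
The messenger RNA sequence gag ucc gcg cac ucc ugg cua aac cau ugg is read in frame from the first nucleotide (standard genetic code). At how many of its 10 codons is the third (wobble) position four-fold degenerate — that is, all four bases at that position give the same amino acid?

Codon 1 GAG (Glu): third position 2-fold.
Codon 2 UCC (Ser): third position 4-fold.
Codon 3 GCG (Ala): third position 4-fold.
Codon 4 CAC (His): third position 2-fold.
Codon 5 UCC (Ser): third position 4-fold.
Codon 6 UGG (Trp): third position 1-fold.
Codon 7 CUA (Leu): third position 4-fold.
Codon 8 AAC (Asn): third position 2-fold.
Codon 9 CAU (His): third position 2-fold.
Codon 10 UGG (Trp): third position 1-fold.
Four-fold degenerate third positions: 4.

4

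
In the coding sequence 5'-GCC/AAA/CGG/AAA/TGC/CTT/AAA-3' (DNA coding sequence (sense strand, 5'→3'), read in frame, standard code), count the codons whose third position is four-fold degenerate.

Codon 1 GCC (Ala): third position 4-fold.
Codon 2 AAA (Lys): third position 2-fold.
Codon 3 CGG (Arg): third position 4-fold.
Codon 4 AAA (Lys): third position 2-fold.
Codon 5 TGC (Cys): third position 2-fold.
Codon 6 CTT (Leu): third position 4-fold.
Codon 7 AAA (Lys): third position 2-fold.
Four-fold degenerate third positions: 3.

3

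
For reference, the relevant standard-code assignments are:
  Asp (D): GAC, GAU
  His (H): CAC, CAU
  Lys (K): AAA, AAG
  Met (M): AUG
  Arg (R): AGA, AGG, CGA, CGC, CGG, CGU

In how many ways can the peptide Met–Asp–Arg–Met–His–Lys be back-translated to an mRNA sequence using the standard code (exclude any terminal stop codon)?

48

Met: 1 codon.
Asp: 2 codons.
Arg: 6 codons.
Met: 1 codon.
His: 2 codons.
Lys: 2 codons.
1 × 2 × 6 × 1 × 2 × 2 = 48.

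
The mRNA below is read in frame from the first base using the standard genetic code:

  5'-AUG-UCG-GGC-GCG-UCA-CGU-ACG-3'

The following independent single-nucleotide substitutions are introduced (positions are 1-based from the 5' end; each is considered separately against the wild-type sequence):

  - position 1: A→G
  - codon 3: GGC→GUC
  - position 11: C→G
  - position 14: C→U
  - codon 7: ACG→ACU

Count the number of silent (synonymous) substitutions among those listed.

Codon 1: AUG (Met) → GUG (Val) — missense.
Codon 3: GGC (Gly) → GUC (Val) — missense.
Codon 4: GCG (Ala) → GGG (Gly) — missense.
Codon 5: UCA (Ser) → UUA (Leu) — missense.
Codon 7: ACG (Thr) → ACU (Thr) — synonymous.
Synonymous: 1 of 5.

1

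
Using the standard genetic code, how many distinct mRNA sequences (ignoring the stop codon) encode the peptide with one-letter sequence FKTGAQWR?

Phe: 2 codons.
Lys: 2 codons.
Thr: 4 codons.
Gly: 4 codons.
Ala: 4 codons.
Gln: 2 codons.
Trp: 1 codon.
Arg: 6 codons.
2 × 2 × 4 × 4 × 4 × 2 × 1 × 6 = 3072.

3072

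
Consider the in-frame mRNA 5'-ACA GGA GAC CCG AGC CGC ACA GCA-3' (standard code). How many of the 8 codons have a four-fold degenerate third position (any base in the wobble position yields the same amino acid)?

Codon 1 ACA (Thr): third position 4-fold.
Codon 2 GGA (Gly): third position 4-fold.
Codon 3 GAC (Asp): third position 2-fold.
Codon 4 CCG (Pro): third position 4-fold.
Codon 5 AGC (Ser): third position 2-fold.
Codon 6 CGC (Arg): third position 4-fold.
Codon 7 ACA (Thr): third position 4-fold.
Codon 8 GCA (Ala): third position 4-fold.
Four-fold degenerate third positions: 6.

6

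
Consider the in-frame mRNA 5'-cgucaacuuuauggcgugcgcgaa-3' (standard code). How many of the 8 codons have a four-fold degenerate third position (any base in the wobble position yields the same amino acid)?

5

Codon 1 CGU (Arg): third position 4-fold.
Codon 2 CAA (Gln): third position 2-fold.
Codon 3 CUU (Leu): third position 4-fold.
Codon 4 UAU (Tyr): third position 2-fold.
Codon 5 GGC (Gly): third position 4-fold.
Codon 6 GUG (Val): third position 4-fold.
Codon 7 CGC (Arg): third position 4-fold.
Codon 8 GAA (Glu): third position 2-fold.
Four-fold degenerate third positions: 5.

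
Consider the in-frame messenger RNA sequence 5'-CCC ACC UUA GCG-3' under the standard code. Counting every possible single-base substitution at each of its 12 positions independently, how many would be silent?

11

Codon 1 (CCC, Pro): 3 synonymous substitutions.
Codon 2 (ACC, Thr): 3 synonymous substitutions.
Codon 3 (UUA, Leu): 2 synonymous substitutions.
Codon 4 (GCG, Ala): 3 synonymous substitutions.
Total: 3 + 3 + 2 + 3 = 11.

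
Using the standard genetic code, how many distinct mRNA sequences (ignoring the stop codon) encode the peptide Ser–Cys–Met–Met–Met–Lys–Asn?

48

Ser: 6 codons.
Cys: 2 codons.
Met: 1 codon.
Met: 1 codon.
Met: 1 codon.
Lys: 2 codons.
Asn: 2 codons.
6 × 2 × 1 × 1 × 1 × 2 × 2 = 48.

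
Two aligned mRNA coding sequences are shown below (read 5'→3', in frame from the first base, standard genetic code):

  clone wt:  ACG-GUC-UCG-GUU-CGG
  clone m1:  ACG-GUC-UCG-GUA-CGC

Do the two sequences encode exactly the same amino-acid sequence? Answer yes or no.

yes

Codon 1: ACG Thr / ACG Thr — identical.
Codon 2: GUC Val / GUC Val — identical.
Codon 3: UCG Ser / UCG Ser — identical.
Codon 4: GUU Val / GUA Val — synonymous.
Codon 5: CGG Arg / CGC Arg — synonymous.
Nonsynonymous differences: 0 → same protein.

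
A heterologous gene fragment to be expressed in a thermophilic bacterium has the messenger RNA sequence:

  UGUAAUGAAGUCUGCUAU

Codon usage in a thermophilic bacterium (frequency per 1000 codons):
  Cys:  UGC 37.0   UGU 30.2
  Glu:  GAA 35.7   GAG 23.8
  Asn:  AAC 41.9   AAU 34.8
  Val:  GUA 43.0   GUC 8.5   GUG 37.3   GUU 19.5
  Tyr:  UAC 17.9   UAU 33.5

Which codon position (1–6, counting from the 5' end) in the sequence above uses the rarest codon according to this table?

4

Codon 1 UGU (Cys): 30.2 per 1000.
Codon 2 AAU (Asn): 34.8 per 1000.
Codon 3 GAA (Glu): 35.7 per 1000.
Codon 4 GUC (Val): 8.5 per 1000.
Codon 5 UGC (Cys): 37.0 per 1000.
Codon 6 UAU (Tyr): 33.5 per 1000.
Lowest frequency is 8.5 at codon 4.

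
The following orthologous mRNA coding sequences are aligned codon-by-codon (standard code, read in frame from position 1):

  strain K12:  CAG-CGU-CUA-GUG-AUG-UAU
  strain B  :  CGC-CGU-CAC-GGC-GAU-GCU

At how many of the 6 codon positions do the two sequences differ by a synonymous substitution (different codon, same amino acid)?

0

Codon 1: CAG Gln / CGC Arg — nonsynonymous.
Codon 2: CGU Arg / CGU Arg — identical.
Codon 3: CUA Leu / CAC His — nonsynonymous.
Codon 4: GUG Val / GGC Gly — nonsynonymous.
Codon 5: AUG Met / GAU Asp — nonsynonymous.
Codon 6: UAU Tyr / GCU Ala — nonsynonymous.
Synonymous differences: 0.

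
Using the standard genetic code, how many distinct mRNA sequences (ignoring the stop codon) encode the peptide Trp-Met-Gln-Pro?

8

Trp: 1 codon.
Met: 1 codon.
Gln: 2 codons.
Pro: 4 codons.
1 × 1 × 2 × 4 = 8.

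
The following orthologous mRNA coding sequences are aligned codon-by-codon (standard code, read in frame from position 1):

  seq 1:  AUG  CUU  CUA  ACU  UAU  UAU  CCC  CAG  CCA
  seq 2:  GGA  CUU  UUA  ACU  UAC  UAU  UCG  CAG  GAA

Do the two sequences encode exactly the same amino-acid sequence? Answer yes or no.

no

Codon 1: AUG Met / GGA Gly — nonsynonymous.
Codon 2: CUU Leu / CUU Leu — identical.
Codon 3: CUA Leu / UUA Leu — synonymous.
Codon 4: ACU Thr / ACU Thr — identical.
Codon 5: UAU Tyr / UAC Tyr — synonymous.
Codon 6: UAU Tyr / UAU Tyr — identical.
Codon 7: CCC Pro / UCG Ser — nonsynonymous.
Codon 8: CAG Gln / CAG Gln — identical.
Codon 9: CCA Pro / GAA Glu — nonsynonymous.
Nonsynonymous differences: 3 → different protein.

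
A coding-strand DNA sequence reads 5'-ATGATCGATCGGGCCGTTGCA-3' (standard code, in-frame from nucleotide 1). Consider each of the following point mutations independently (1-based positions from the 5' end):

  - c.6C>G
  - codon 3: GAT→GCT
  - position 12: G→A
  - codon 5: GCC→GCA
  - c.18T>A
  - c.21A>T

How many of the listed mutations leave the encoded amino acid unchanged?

4

Codon 2: ATC (Ile) → ATG (Met) — missense.
Codon 3: GAT (Asp) → GCT (Ala) — missense.
Codon 4: CGG (Arg) → CGA (Arg) — synonymous.
Codon 5: GCC (Ala) → GCA (Ala) — synonymous.
Codon 6: GTT (Val) → GTA (Val) — synonymous.
Codon 7: GCA (Ala) → GCT (Ala) — synonymous.
Synonymous: 4 of 6.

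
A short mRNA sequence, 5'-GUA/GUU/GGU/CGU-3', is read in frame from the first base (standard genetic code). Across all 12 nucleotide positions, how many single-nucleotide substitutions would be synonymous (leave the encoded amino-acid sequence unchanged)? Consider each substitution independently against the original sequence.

12

Codon 1 (GUA, Val): 3 synonymous substitutions.
Codon 2 (GUU, Val): 3 synonymous substitutions.
Codon 3 (GGU, Gly): 3 synonymous substitutions.
Codon 4 (CGU, Arg): 3 synonymous substitutions.
Total: 3 + 3 + 3 + 3 = 12.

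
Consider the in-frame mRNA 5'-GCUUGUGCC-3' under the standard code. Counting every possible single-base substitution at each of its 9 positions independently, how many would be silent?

Codon 1 (GCU, Ala): 3 synonymous substitutions.
Codon 2 (UGU, Cys): 1 synonymous substitution.
Codon 3 (GCC, Ala): 3 synonymous substitutions.
Total: 3 + 1 + 3 = 7.

7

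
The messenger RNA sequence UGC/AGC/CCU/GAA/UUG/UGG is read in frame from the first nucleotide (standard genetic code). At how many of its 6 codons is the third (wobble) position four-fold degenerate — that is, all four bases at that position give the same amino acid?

Codon 1 UGC (Cys): third position 2-fold.
Codon 2 AGC (Ser): third position 2-fold.
Codon 3 CCU (Pro): third position 4-fold.
Codon 4 GAA (Glu): third position 2-fold.
Codon 5 UUG (Leu): third position 2-fold.
Codon 6 UGG (Trp): third position 1-fold.
Four-fold degenerate third positions: 1.

1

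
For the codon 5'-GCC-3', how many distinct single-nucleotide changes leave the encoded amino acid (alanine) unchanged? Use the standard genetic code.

3

Position 1: none → 0 synonymous.
Position 2: none → 0 synonymous.
Position 3: GCU, GCA, GCG → 3 synonymous.
Total: 0 + 0 + 3 = 3.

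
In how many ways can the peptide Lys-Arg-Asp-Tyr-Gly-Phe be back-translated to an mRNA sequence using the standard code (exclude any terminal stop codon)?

384

Lys: 2 codons.
Arg: 6 codons.
Asp: 2 codons.
Tyr: 2 codons.
Gly: 4 codons.
Phe: 2 codons.
2 × 6 × 2 × 2 × 4 × 2 = 384.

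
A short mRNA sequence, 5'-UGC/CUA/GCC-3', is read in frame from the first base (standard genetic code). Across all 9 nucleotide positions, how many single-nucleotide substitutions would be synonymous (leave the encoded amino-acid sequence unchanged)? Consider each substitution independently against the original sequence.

Codon 1 (UGC, Cys): 1 synonymous substitution.
Codon 2 (CUA, Leu): 4 synonymous substitutions.
Codon 3 (GCC, Ala): 3 synonymous substitutions.
Total: 1 + 4 + 3 = 8.

8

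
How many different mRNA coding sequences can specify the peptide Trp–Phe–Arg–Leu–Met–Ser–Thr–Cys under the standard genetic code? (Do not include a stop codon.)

Trp: 1 codon.
Phe: 2 codons.
Arg: 6 codons.
Leu: 6 codons.
Met: 1 codon.
Ser: 6 codons.
Thr: 4 codons.
Cys: 2 codons.
1 × 2 × 6 × 6 × 1 × 6 × 4 × 2 = 3456.

3456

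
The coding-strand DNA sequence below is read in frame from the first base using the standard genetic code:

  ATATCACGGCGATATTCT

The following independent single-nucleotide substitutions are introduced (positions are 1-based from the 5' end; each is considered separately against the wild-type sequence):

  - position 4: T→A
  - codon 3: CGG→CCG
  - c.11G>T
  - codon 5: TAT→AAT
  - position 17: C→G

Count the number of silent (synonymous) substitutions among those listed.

0

Codon 2: TCA (Ser) → ACA (Thr) — missense.
Codon 3: CGG (Arg) → CCG (Pro) — missense.
Codon 4: CGA (Arg) → CTA (Leu) — missense.
Codon 5: TAT (Tyr) → AAT (Asn) — missense.
Codon 6: TCT (Ser) → TGT (Cys) — missense.
Synonymous: 0 of 5.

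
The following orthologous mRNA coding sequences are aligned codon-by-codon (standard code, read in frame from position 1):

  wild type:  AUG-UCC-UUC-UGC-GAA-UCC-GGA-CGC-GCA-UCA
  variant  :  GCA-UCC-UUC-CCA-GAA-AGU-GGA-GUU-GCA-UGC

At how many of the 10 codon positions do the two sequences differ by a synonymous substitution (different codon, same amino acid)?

1

Codon 1: AUG Met / GCA Ala — nonsynonymous.
Codon 2: UCC Ser / UCC Ser — identical.
Codon 3: UUC Phe / UUC Phe — identical.
Codon 4: UGC Cys / CCA Pro — nonsynonymous.
Codon 5: GAA Glu / GAA Glu — identical.
Codon 6: UCC Ser / AGU Ser — synonymous.
Codon 7: GGA Gly / GGA Gly — identical.
Codon 8: CGC Arg / GUU Val — nonsynonymous.
Codon 9: GCA Ala / GCA Ala — identical.
Codon 10: UCA Ser / UGC Cys — nonsynonymous.
Synonymous differences: 1.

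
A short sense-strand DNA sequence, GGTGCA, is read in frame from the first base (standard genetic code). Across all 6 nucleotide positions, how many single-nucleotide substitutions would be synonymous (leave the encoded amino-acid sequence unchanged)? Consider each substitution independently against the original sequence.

6

Codon 1 (GGT, Gly): 3 synonymous substitutions.
Codon 2 (GCA, Ala): 3 synonymous substitutions.
Total: 3 + 3 = 6.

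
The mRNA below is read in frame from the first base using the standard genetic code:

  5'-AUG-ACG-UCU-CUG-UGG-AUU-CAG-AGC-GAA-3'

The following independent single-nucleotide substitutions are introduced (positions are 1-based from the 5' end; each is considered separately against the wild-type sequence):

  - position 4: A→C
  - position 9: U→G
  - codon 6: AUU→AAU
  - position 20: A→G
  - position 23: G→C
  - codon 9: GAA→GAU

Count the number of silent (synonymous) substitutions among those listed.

1

Codon 2: ACG (Thr) → CCG (Pro) — missense.
Codon 3: UCU (Ser) → UCG (Ser) — synonymous.
Codon 6: AUU (Ile) → AAU (Asn) — missense.
Codon 7: CAG (Gln) → CGG (Arg) — missense.
Codon 8: AGC (Ser) → ACC (Thr) — missense.
Codon 9: GAA (Glu) → GAU (Asp) — missense.
Synonymous: 1 of 6.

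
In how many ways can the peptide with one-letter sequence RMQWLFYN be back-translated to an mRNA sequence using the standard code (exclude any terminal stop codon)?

Arg: 6 codons.
Met: 1 codon.
Gln: 2 codons.
Trp: 1 codon.
Leu: 6 codons.
Phe: 2 codons.
Tyr: 2 codons.
Asn: 2 codons.
6 × 1 × 2 × 1 × 6 × 2 × 2 × 2 = 576.

576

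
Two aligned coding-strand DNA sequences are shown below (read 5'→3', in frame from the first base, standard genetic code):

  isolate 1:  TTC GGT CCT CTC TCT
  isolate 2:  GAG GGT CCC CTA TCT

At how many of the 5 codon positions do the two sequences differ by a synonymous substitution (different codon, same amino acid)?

2

Codon 1: TTC Phe / GAG Glu — nonsynonymous.
Codon 2: GGT Gly / GGT Gly — identical.
Codon 3: CCT Pro / CCC Pro — synonymous.
Codon 4: CTC Leu / CTA Leu — synonymous.
Codon 5: TCT Ser / TCT Ser — identical.
Synonymous differences: 2.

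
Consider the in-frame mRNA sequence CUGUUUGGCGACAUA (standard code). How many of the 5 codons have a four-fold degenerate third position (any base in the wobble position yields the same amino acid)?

2

Codon 1 CUG (Leu): third position 4-fold.
Codon 2 UUU (Phe): third position 2-fold.
Codon 3 GGC (Gly): third position 4-fold.
Codon 4 GAC (Asp): third position 2-fold.
Codon 5 AUA (Ile): third position 3-fold.
Four-fold degenerate third positions: 2.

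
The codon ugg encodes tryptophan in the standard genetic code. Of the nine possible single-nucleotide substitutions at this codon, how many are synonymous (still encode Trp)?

0

Position 1: none → 0 synonymous.
Position 2: none → 0 synonymous.
Position 3: none → 0 synonymous.
Total: 0 + 0 + 0 = 0.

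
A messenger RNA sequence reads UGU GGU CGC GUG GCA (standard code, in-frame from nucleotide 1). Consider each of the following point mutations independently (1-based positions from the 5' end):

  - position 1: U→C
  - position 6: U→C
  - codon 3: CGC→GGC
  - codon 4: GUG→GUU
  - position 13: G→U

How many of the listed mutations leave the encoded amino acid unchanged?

Codon 1: UGU (Cys) → CGU (Arg) — missense.
Codon 2: GGU (Gly) → GGC (Gly) — synonymous.
Codon 3: CGC (Arg) → GGC (Gly) — missense.
Codon 4: GUG (Val) → GUU (Val) — synonymous.
Codon 5: GCA (Ala) → UCA (Ser) — missense.
Synonymous: 2 of 5.

2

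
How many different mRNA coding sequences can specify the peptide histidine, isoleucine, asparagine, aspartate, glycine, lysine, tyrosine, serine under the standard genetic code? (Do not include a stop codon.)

2304

His: 2 codons.
Ile: 3 codons.
Asn: 2 codons.
Asp: 2 codons.
Gly: 4 codons.
Lys: 2 codons.
Tyr: 2 codons.
Ser: 6 codons.
2 × 3 × 2 × 2 × 4 × 2 × 2 × 6 = 2304.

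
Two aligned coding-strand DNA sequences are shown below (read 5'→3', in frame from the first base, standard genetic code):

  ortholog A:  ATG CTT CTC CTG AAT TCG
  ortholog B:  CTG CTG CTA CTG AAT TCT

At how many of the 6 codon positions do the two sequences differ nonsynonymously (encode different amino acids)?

Codon 1: ATG Met / CTG Leu — nonsynonymous.
Codon 2: CTT Leu / CTG Leu — synonymous.
Codon 3: CTC Leu / CTA Leu — synonymous.
Codon 4: CTG Leu / CTG Leu — identical.
Codon 5: AAT Asn / AAT Asn — identical.
Codon 6: TCG Ser / TCT Ser — synonymous.
Nonsynonymous differences: 1.

1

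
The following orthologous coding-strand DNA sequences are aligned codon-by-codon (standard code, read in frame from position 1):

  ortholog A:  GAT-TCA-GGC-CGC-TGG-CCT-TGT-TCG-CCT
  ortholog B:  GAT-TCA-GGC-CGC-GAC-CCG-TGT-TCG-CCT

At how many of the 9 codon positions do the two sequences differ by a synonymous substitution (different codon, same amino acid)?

Codon 1: GAT Asp / GAT Asp — identical.
Codon 2: TCA Ser / TCA Ser — identical.
Codon 3: GGC Gly / GGC Gly — identical.
Codon 4: CGC Arg / CGC Arg — identical.
Codon 5: TGG Trp / GAC Asp — nonsynonymous.
Codon 6: CCT Pro / CCG Pro — synonymous.
Codon 7: TGT Cys / TGT Cys — identical.
Codon 8: TCG Ser / TCG Ser — identical.
Codon 9: CCT Pro / CCT Pro — identical.
Synonymous differences: 1.

1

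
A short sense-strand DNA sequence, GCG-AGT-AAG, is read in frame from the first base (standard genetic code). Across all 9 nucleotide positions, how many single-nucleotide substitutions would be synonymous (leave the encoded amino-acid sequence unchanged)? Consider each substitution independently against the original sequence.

Codon 1 (GCG, Ala): 3 synonymous substitutions.
Codon 2 (AGT, Ser): 1 synonymous substitution.
Codon 3 (AAG, Lys): 1 synonymous substitution.
Total: 3 + 1 + 1 = 5.

5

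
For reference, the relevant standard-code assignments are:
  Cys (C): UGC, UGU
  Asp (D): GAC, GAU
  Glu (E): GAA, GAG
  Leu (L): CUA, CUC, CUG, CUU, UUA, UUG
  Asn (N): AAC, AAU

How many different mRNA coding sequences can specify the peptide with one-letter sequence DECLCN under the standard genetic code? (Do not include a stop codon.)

Asp: 2 codons.
Glu: 2 codons.
Cys: 2 codons.
Leu: 6 codons.
Cys: 2 codons.
Asn: 2 codons.
2 × 2 × 2 × 6 × 2 × 2 = 192.

192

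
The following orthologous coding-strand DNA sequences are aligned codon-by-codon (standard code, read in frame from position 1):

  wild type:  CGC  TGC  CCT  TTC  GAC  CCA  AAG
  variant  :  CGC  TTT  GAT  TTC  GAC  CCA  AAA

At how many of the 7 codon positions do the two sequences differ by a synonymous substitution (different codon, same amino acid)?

1

Codon 1: CGC Arg / CGC Arg — identical.
Codon 2: TGC Cys / TTT Phe — nonsynonymous.
Codon 3: CCT Pro / GAT Asp — nonsynonymous.
Codon 4: TTC Phe / TTC Phe — identical.
Codon 5: GAC Asp / GAC Asp — identical.
Codon 6: CCA Pro / CCA Pro — identical.
Codon 7: AAG Lys / AAA Lys — synonymous.
Synonymous differences: 1.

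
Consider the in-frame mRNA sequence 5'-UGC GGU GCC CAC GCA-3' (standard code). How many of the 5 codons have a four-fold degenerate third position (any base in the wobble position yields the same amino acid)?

3

Codon 1 UGC (Cys): third position 2-fold.
Codon 2 GGU (Gly): third position 4-fold.
Codon 3 GCC (Ala): third position 4-fold.
Codon 4 CAC (His): third position 2-fold.
Codon 5 GCA (Ala): third position 4-fold.
Four-fold degenerate third positions: 3.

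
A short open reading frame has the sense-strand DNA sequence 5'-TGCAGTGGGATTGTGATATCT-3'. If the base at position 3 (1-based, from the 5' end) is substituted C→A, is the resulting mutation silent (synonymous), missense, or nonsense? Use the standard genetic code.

Position 3 falls in codon 1: TGC → Cys.
After the substitution the codon is TGA → Stop.
The new codon is a stop codon, so this is a nonsense mutation.

nonsense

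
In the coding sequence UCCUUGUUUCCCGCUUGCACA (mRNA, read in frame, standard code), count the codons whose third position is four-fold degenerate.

4

Codon 1 UCC (Ser): third position 4-fold.
Codon 2 UUG (Leu): third position 2-fold.
Codon 3 UUU (Phe): third position 2-fold.
Codon 4 CCC (Pro): third position 4-fold.
Codon 5 GCU (Ala): third position 4-fold.
Codon 6 UGC (Cys): third position 2-fold.
Codon 7 ACA (Thr): third position 4-fold.
Four-fold degenerate third positions: 4.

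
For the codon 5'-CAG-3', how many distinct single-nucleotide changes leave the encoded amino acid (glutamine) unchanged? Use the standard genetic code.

Position 1: none → 0 synonymous.
Position 2: none → 0 synonymous.
Position 3: CAA → 1 synonymous.
Total: 0 + 0 + 1 = 1.

1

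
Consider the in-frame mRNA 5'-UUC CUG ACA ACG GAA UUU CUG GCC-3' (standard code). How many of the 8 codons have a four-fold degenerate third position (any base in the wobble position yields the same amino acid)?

5

Codon 1 UUC (Phe): third position 2-fold.
Codon 2 CUG (Leu): third position 4-fold.
Codon 3 ACA (Thr): third position 4-fold.
Codon 4 ACG (Thr): third position 4-fold.
Codon 5 GAA (Glu): third position 2-fold.
Codon 6 UUU (Phe): third position 2-fold.
Codon 7 CUG (Leu): third position 4-fold.
Codon 8 GCC (Ala): third position 4-fold.
Four-fold degenerate third positions: 5.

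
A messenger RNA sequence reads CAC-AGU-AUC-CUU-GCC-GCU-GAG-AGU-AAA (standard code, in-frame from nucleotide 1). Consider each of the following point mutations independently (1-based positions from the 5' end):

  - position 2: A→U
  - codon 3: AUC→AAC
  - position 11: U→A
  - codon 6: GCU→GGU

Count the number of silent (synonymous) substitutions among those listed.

Codon 1: CAC (His) → CUC (Leu) — missense.
Codon 3: AUC (Ile) → AAC (Asn) — missense.
Codon 4: CUU (Leu) → CAU (His) — missense.
Codon 6: GCU (Ala) → GGU (Gly) — missense.
Synonymous: 0 of 4.

0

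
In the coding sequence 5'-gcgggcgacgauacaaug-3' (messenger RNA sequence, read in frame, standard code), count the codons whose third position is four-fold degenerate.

3

Codon 1 GCG (Ala): third position 4-fold.
Codon 2 GGC (Gly): third position 4-fold.
Codon 3 GAC (Asp): third position 2-fold.
Codon 4 GAU (Asp): third position 2-fold.
Codon 5 ACA (Thr): third position 4-fold.
Codon 6 AUG (Met): third position 1-fold.
Four-fold degenerate third positions: 3.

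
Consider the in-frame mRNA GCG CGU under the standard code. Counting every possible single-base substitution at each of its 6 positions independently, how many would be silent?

Codon 1 (GCG, Ala): 3 synonymous substitutions.
Codon 2 (CGU, Arg): 3 synonymous substitutions.
Total: 3 + 3 = 6.

6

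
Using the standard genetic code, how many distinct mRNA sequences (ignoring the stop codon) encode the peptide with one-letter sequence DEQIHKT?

384

Asp: 2 codons.
Glu: 2 codons.
Gln: 2 codons.
Ile: 3 codons.
His: 2 codons.
Lys: 2 codons.
Thr: 4 codons.
2 × 2 × 2 × 3 × 2 × 2 × 4 = 384.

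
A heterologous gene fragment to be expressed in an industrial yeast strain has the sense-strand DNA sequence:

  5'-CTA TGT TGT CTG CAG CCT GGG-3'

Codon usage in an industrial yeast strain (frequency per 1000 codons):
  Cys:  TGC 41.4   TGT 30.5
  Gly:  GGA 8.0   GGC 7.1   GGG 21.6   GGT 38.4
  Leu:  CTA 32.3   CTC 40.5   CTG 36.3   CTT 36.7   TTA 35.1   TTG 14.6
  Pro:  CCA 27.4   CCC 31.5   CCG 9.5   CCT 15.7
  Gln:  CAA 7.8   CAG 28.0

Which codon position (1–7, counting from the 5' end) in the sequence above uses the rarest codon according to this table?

6

Codon 1 CTA (Leu): 32.3 per 1000.
Codon 2 TGT (Cys): 30.5 per 1000.
Codon 3 TGT (Cys): 30.5 per 1000.
Codon 4 CTG (Leu): 36.3 per 1000.
Codon 5 CAG (Gln): 28.0 per 1000.
Codon 6 CCT (Pro): 15.7 per 1000.
Codon 7 GGG (Gly): 21.6 per 1000.
Lowest frequency is 15.7 at codon 6.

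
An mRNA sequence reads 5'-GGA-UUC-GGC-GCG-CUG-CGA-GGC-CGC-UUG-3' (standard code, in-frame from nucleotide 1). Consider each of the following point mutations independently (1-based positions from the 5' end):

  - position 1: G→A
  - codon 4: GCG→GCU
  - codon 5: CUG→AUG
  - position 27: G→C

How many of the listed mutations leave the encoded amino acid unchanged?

1

Codon 1: GGA (Gly) → AGA (Arg) — missense.
Codon 4: GCG (Ala) → GCU (Ala) — synonymous.
Codon 5: CUG (Leu) → AUG (Met) — missense.
Codon 9: UUG (Leu) → UUC (Phe) — missense.
Synonymous: 1 of 4.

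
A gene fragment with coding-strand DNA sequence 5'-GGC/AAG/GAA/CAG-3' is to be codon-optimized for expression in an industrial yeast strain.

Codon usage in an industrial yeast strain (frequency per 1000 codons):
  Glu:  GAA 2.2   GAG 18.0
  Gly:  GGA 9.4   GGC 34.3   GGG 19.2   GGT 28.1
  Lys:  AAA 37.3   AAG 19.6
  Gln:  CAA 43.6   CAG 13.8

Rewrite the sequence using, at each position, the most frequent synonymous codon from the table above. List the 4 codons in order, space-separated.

Codon 1 (Gly): best is GGC at 34.3.
Codon 2 (Lys): best is AAA at 37.3.
Codon 3 (Glu): best is GAG at 18.0.
Codon 4 (Gln): best is CAA at 43.6.

GGC AAA GAG CAA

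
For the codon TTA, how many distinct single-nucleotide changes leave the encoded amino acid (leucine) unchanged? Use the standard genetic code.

Position 1: CTA → 1 synonymous.
Position 2: none → 0 synonymous.
Position 3: TTG → 1 synonymous.
Total: 1 + 0 + 1 = 2.

2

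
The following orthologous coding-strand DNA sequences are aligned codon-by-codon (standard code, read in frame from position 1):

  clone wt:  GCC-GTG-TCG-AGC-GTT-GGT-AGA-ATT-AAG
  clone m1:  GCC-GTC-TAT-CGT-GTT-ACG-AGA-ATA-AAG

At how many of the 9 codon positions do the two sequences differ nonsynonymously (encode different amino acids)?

3

Codon 1: GCC Ala / GCC Ala — identical.
Codon 2: GTG Val / GTC Val — synonymous.
Codon 3: TCG Ser / TAT Tyr — nonsynonymous.
Codon 4: AGC Ser / CGT Arg — nonsynonymous.
Codon 5: GTT Val / GTT Val — identical.
Codon 6: GGT Gly / ACG Thr — nonsynonymous.
Codon 7: AGA Arg / AGA Arg — identical.
Codon 8: ATT Ile / ATA Ile — synonymous.
Codon 9: AAG Lys / AAG Lys — identical.
Nonsynonymous differences: 3.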